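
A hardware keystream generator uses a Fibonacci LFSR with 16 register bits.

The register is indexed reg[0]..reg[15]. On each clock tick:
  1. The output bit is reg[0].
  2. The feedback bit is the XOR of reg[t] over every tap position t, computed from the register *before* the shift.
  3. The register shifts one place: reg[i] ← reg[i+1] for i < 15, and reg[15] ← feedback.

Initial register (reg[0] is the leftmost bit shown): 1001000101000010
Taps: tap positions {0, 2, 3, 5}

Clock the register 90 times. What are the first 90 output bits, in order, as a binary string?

100100010100001001110110000101101101110000100000110010011011110010010101001110001100111100

k : reg_k → out_k, fb_k
0: 1001000101000010 → 1, fb=0
1: 0010001010000100 → 0, fb=1
2: 0100010100001001 → 0, fb=1
3: 1000101000010011 → 1, fb=1
4: 0001010000100111 → 0, fb=0
5: 0010100001001110 → 0, fb=1
6: 0101000010011101 → 0, fb=1
7: 1010000100111011 → 1, fb=0
8: 0100001001110110 → 0, fb=0
9: 1000010011101100 → 1, fb=0
10: 0000100111011000 → 0, fb=0
11: 0001001110110000 → 0, fb=1
12: 0010011101100001 → 0, fb=0
13: 0100111011000010 → 0, fb=1
14: 1001110110000101 → 1, fb=1
15: 0011101100001011 → 0, fb=0
16: 0111011000010110 → 0, fb=1
17: 1110110000101101 → 1, fb=1
18: 1101100001011011 → 1, fb=0
19: 1011000010110110 → 1, fb=1
20: 0110000101101101 → 0, fb=1
21: 1100001011011011 → 1, fb=1
22: 1000010110110111 → 1, fb=0
23: 0000101101101110 → 0, fb=0
24: 0001011011011100 → 0, fb=0
25: 0010110110111000 → 0, fb=0
26: 0101101101110000 → 0, fb=1
27: 1011011011100001 → 1, fb=0
28: 0110110111000010 → 0, fb=0
29: 1101101110000100 → 1, fb=0
30: 1011011100001000 → 1, fb=0
31: 0110111000010000 → 0, fb=0
32: 1101110000100000 → 1, fb=1
33: 1011100001000001 → 1, fb=1
34: 0111000010000011 → 0, fb=0
35: 1110000100000110 → 1, fb=0
36: 1100001000001100 → 1, fb=1
37: 1000010000011001 → 1, fb=0
38: 0000100000110010 → 0, fb=0
39: 0001000001100100 → 0, fb=1
40: 0010000011001001 → 0, fb=1
41: 0100000110010011 → 0, fb=0
42: 1000001100100110 → 1, fb=1
43: 0000011001001101 → 0, fb=1
44: 0000110010011011 → 0, fb=1
45: 0001100100110111 → 0, fb=1
46: 0011001001101111 → 0, fb=0
47: 0110010011011110 → 0, fb=0
48: 1100100110111100 → 1, fb=1
49: 1001001101111001 → 1, fb=0
50: 0010011011110010 → 0, fb=0
51: 0100110111100100 → 0, fb=1
52: 1001101111001001 → 1, fb=0
53: 0011011110010010 → 0, fb=1
54: 0110111100100101 → 0, fb=0
55: 1101111001001010 → 1, fb=1
56: 1011110010010101 → 1, fb=0
57: 0111100100101010 → 0, fb=0
58: 1111001001010100 → 1, fb=1
59: 1110010010101001 → 1, fb=1
60: 1100100101010011 → 1, fb=1
61: 1001001010100111 → 1, fb=0
62: 0010010101001110 → 0, fb=0
63: 0100101010011100 → 0, fb=0
64: 1001010100111000 → 1, fb=1
65: 0010101001110001 → 0, fb=1
66: 0101010011100011 → 0, fb=0
67: 1010100111000110 → 1, fb=0
68: 0101001110001100 → 0, fb=1
69: 1010011100011001 → 1, fb=1
70: 0100111000110011 → 0, fb=1
71: 1001110001100111 → 1, fb=1
72: 0011100011001111 → 0, fb=0
73: 0111000110011110 → 0, fb=0
74: 1110001100111100 → 1, fb=0
75: 1100011001111000 → 1, fb=0
76: 1000110011110000 → 1, fb=0
77: 0001100111100000 → 0, fb=1
78: 0011001111000001 → 0, fb=0
79: 0110011110000010 → 0, fb=0
80: 1100111100000100 → 1, fb=0
81: 1001111000001000 → 1, fb=1
82: 0011110000010001 → 0, fb=1
83: 0111100000100011 → 0, fb=0
84: 1111000001000110 → 1, fb=1
85: 1110000010001101 → 1, fb=0
86: 1100000100011010 → 1, fb=1
87: 1000001000110101 → 1, fb=1
88: 0000010001101011 → 0, fb=1
89: 0000100011010111 → 0, fb=0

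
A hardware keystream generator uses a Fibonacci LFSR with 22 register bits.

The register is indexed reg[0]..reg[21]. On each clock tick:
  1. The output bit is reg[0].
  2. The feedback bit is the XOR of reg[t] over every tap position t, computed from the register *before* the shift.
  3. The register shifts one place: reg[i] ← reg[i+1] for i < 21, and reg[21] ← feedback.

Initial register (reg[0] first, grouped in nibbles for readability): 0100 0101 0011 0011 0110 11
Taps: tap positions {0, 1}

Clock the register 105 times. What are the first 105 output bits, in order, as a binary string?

k : reg_k → out_k, fb_k
0: 0100010100110011011011 → 0, fb=1
1: 1000101001100110110111 → 1, fb=1
2: 0001010011001101101111 → 0, fb=0
3: 0010100110011011011110 → 0, fb=0
4: 0101001100110110111100 → 0, fb=1
5: 1010011001101101111001 → 1, fb=1
6: 0100110011011011110011 → 0, fb=1
7: 1001100110110111100111 → 1, fb=1
8: 0011001101101111001111 → 0, fb=0
9: 0110011011011110011110 → 0, fb=1
10: 1100110110111100111101 → 1, fb=0
11: 1001101101111001111010 → 1, fb=1
12: 0011011011110011110101 → 0, fb=0
13: 0110110111100111101010 → 0, fb=1
14: 1101101111001111010101 → 1, fb=0
15: 1011011110011110101010 → 1, fb=1
16: 0110111100111101010101 → 0, fb=1
17: 1101111001111010101011 → 1, fb=0
18: 1011110011110101010110 → 1, fb=1
19: 0111100111101010101101 → 0, fb=1
20: 1111001111010101011011 → 1, fb=0
21: 1110011110101010110110 → 1, fb=0
22: 1100111101010101101100 → 1, fb=0
23: 1001111010101011011000 → 1, fb=1
24: 0011110101010110110001 → 0, fb=0
25: 0111101010101101100010 → 0, fb=1
26: 1111010101011011000101 → 1, fb=0
27: 1110101010110110001010 → 1, fb=0
28: 1101010101101100010100 → 1, fb=0
29: 1010101011011000101000 → 1, fb=1
30: 0101010110110001010001 → 0, fb=1
31: 1010101101100010100011 → 1, fb=1
32: 0101011011000101000111 → 0, fb=1
33: 1010110110001010001111 → 1, fb=1
34: 0101101100010100011111 → 0, fb=1
35: 1011011000101000111111 → 1, fb=1
36: 0110110001010001111111 → 0, fb=1
37: 1101100010100011111111 → 1, fb=0
38: 1011000101000111111110 → 1, fb=1
39: 0110001010001111111101 → 0, fb=1
40: 1100010100011111111011 → 1, fb=0
41: 1000101000111111110110 → 1, fb=1
42: 0001010001111111101101 → 0, fb=0
43: 0010100011111111011010 → 0, fb=0
44: 0101000111111110110100 → 0, fb=1
45: 1010001111111101101001 → 1, fb=1
46: 0100011111111011010011 → 0, fb=1
47: 1000111111110110100111 → 1, fb=1
48: 0001111111101101001111 → 0, fb=0
49: 0011111111011010011110 → 0, fb=0
50: 0111111110110100111100 → 0, fb=1
51: 1111111101101001111001 → 1, fb=0
52: 1111111011010011110010 → 1, fb=0
53: 1111110110100111100100 → 1, fb=0
54: 1111101101001111001000 → 1, fb=0
55: 1111011010011110010000 → 1, fb=0
56: 1110110100111100100000 → 1, fb=0
57: 1101101001111001000000 → 1, fb=0
58: 1011010011110010000000 → 1, fb=1
59: 0110100111100100000001 → 0, fb=1
60: 1101001111001000000011 → 1, fb=0
61: 1010011110010000000110 → 1, fb=1
62: 0100111100100000001101 → 0, fb=1
63: 1001111001000000011011 → 1, fb=1
64: 0011110010000000110111 → 0, fb=0
65: 0111100100000001101110 → 0, fb=1
66: 1111001000000011011101 → 1, fb=0
67: 1110010000000110111010 → 1, fb=0
68: 1100100000001101110100 → 1, fb=0
69: 1001000000011011101000 → 1, fb=1
70: 0010000000110111010001 → 0, fb=0
71: 0100000001101110100010 → 0, fb=1
72: 1000000011011101000101 → 1, fb=1
73: 0000000110111010001011 → 0, fb=0
74: 0000001101110100010110 → 0, fb=0
75: 0000011011101000101100 → 0, fb=0
76: 0000110111010001011000 → 0, fb=0
77: 0001101110100010110000 → 0, fb=0
78: 0011011101000101100000 → 0, fb=0
79: 0110111010001011000000 → 0, fb=1
80: 1101110100010110000001 → 1, fb=0
81: 1011101000101100000010 → 1, fb=1
82: 0111010001011000000101 → 0, fb=1
83: 1110100010110000001011 → 1, fb=0
84: 1101000101100000010110 → 1, fb=0
85: 1010001011000000101100 → 1, fb=1
86: 0100010110000001011001 → 0, fb=1
87: 1000101100000010110011 → 1, fb=1
88: 0001011000000101100111 → 0, fb=0
89: 0010110000001011001110 → 0, fb=0
90: 0101100000010110011100 → 0, fb=1
91: 1011000000101100111001 → 1, fb=1
92: 0110000001011001110011 → 0, fb=1
93: 1100000010110011100111 → 1, fb=0
94: 1000000101100111001110 → 1, fb=1
95: 0000001011001110011101 → 0, fb=0
96: 0000010110011100111010 → 0, fb=0
97: 0000101100111001110100 → 0, fb=0
98: 0001011001110011101000 → 0, fb=0
99: 0010110011100111010000 → 0, fb=0
100: 0101100111001110100000 → 0, fb=1
101: 1011001110011101000001 → 1, fb=1
102: 0110011100111010000011 → 0, fb=1
103: 1100111001110100000111 → 1, fb=0
104: 1001110011101000001110 → 1, fb=1

010001010011001101101111001111010101011011000101000111111110110100111100100000001101110100010110000001011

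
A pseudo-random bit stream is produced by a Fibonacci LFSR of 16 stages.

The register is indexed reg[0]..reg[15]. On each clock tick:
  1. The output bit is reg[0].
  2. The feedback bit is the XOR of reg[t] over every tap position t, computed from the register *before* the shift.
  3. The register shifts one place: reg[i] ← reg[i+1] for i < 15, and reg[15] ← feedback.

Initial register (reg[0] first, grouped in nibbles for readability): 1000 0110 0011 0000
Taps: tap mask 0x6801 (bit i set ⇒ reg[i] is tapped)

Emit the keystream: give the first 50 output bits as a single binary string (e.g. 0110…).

10000110001100000000011100100100100101000000010101

tick  register→output (feedback)
  0  1000011000110000→1 (0)
  1  0000110001100000→0 (0)
  2  0001100011000000→0 (0)
  3  0011000110000000→0 (0)
  4  0110001100000000→0 (0)
  5  1100011000000000→1 (1)
  6  1000110000000001→1 (1)
  7  0001100000000011→0 (1)
  8  0011000000000111→0 (0)
  9  0110000000001110→0 (0)
 10  1100000000011100→1 (1)
 11  1000000000111001→1 (0)
 12  0000000001110010→0 (0)
 13  0000000011100100→0 (1)
 14  0000000111001001→0 (0)
 15  0000001110010010→0 (0)
 16  0000011100100100→0 (1)
 17  0000111001001001→0 (0)
 18  0001110010010010→0 (0)
 19  0011100100100100→0 (1)
 20  0111001001001001→0 (0)
 21  1110010010010010→1 (1)
 22  1100100100100101→1 (0)
 23  1001001001001010→1 (0)
 24  0010010010010100→0 (0)
 25  0100100100101000→0 (0)
 26  1001001001010000→1 (0)
 27  0010010010100000→0 (0)
 28  0100100101000000→0 (0)
 29  1001001010000000→1 (1)
 30  0010010100000001→0 (0)
 31  0100101000000010→0 (1)
 32  1001010000000101→1 (0)
 33  0010100000001010→0 (1)
 34  0101000000010101→0 (0)
 35  1010000000101010→1 (0)
 36  0100000001010100→0 (0)
 37  1000000010101000→1 (1)
 38  0000000101010001→0 (1)
 39  0000001010100011→0 (1)
 40  0000010101000111→0 (0)
 41  0000101010001110→0 (0)
 42  0001010100011100→0 (0)
 43  0010101000111000→0 (1)
 44  0101010001110001→0 (1)
 45  1010100011100011→1 (0)
 46  0101000111000110→0 (0)
 47  1010001110001100→1 (0)
 48  0100011100011000→0 (1)
 49  1000111000110001→1 (0)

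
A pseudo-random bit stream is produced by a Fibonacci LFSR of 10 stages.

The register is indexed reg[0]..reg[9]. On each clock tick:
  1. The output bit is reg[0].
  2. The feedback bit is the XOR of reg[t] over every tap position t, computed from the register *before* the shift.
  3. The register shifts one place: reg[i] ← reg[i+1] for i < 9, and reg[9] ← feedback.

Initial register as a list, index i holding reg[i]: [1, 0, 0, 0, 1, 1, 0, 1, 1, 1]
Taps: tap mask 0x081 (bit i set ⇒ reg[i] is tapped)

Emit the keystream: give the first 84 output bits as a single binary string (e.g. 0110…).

100011011101100001111001001110010110001000011011111110011100011010100101000010000100

tick  register→output (feedback)
  0  1000110111→1 (0)
  1  0001101110→0 (1)
  2  0011011101→0 (1)
  3  0110111011→0 (0)
  4  1101110110→1 (0)
  5  1011101100→1 (0)
  6  0111011000→0 (0)
  7  1110110000→1 (1)
  8  1101100001→1 (1)
  9  1011000011→1 (1)
 10  0110000111→0 (1)
 11  1100001111→1 (0)
 12  1000011110→1 (0)
 13  0000111100→0 (1)
 14  0001111001→0 (0)
 15  0011110010→0 (0)
 16  0111100100→0 (1)
 17  1111001001→1 (1)
 18  1110010011→1 (1)
 19  1100100111→1 (0)
 20  1001001110→1 (0)
 21  0010011100→0 (1)
 22  0100111001→0 (0)
 23  1001110010→1 (1)
 24  0011100101→0 (1)
 25  0111001011→0 (0)
 26  1110010110→1 (0)
 27  1100101100→1 (0)
 28  1001011000→1 (1)
 29  0010110001→0 (0)
 30  0101100010→0 (0)
 31  1011000100→1 (0)
 32  0110001000→0 (0)
 33  1100010000→1 (1)
 34  1000100001→1 (1)
 35  0001000011→0 (0)
 36  0010000110→0 (1)
 37  0100001101→0 (1)
 38  1000011011→1 (1)
 39  0000110111→0 (1)
 40  0001101111→0 (1)
 41  0011011111→0 (1)
 42  0110111111→0 (1)
 43  1101111111→1 (0)
 44  1011111110→1 (0)
 45  0111111100→0 (1)
 46  1111111001→1 (1)
 47  1111110011→1 (1)
 48  1111100111→1 (0)
 49  1111001110→1 (0)
 50  1110011100→1 (0)
 51  1100111000→1 (1)
 52  1001110001→1 (1)
 53  0011100011→0 (0)
 54  0111000110→0 (1)
 55  1110001101→1 (0)
 56  1100011010→1 (1)
 57  1000110101→1 (0)
 58  0001101010→0 (0)
 59  0011010100→0 (1)
 60  0110101001→0 (0)
 61  1101010010→1 (1)
 62  1010100101→1 (0)
 63  0101001010→0 (0)
 64  1010010100→1 (0)
 65  0100101000→0 (0)
 66  1001010000→1 (1)
 67  0010100001→0 (0)
 68  0101000010→0 (0)
 69  1010000100→1 (0)
 70  0100001000→0 (0)
 71  1000010000→1 (1)
 72  0000100001→0 (0)
 73  0001000010→0 (0)
 74  0010000100→0 (1)
 75  0100001001→0 (0)
 76  1000010010→1 (1)
 77  0000100101→0 (1)
 78  0001001011→0 (0)
 79  0010010110→0 (1)
 80  0100101101→0 (1)
 81  1001011011→1 (1)
 82  0010110111→0 (1)
 83  0101101111→0 (1)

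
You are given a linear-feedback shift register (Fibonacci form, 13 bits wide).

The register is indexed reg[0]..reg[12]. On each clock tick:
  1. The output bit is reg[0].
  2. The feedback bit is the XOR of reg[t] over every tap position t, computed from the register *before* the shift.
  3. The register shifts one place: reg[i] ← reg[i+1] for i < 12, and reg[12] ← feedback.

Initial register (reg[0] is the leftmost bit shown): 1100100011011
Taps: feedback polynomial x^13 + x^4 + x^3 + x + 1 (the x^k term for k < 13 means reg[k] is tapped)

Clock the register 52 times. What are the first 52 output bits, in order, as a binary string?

1100100011011100100100100100000000000110000000101101

tick  register→output (feedback)
  0  1100100011011→1 (1)
  1  1001000110111→1 (0)
  2  0010001101110→0 (0)
  3  0100011011100→0 (1)
  4  1000110111001→1 (0)
  5  0001101110010→0 (0)
  6  0011011100100→0 (1)
  7  0110111001001→0 (0)
  8  1101110010010→1 (0)
  9  1011100100100→1 (1)
 10  0111001001001→0 (0)
 11  1110010010010→1 (0)
 12  1100100100100→1 (1)
 13  1001001001001→1 (0)
 14  0010010010010→0 (0)
 15  0100100100100→0 (0)
 16  1001001001000→1 (0)
 17  0010010010000→0 (0)
 18  0100100100000→0 (0)
 19  1001001000000→1 (0)
 20  0010010000000→0 (0)
 21  0100100000000→0 (0)
 22  1001000000000→1 (0)
 23  0010000000000→0 (0)
 24  0100000000000→0 (1)
 25  1000000000001→1 (1)
 26  0000000000011→0 (0)
 27  0000000000110→0 (0)
 28  0000000001100→0 (0)
 29  0000000011000→0 (0)
 30  0000000110000→0 (0)
 31  0000001100000→0 (0)
 32  0000011000000→0 (0)
 33  0000110000000→0 (1)
 34  0001100000001→0 (0)
 35  0011000000010→0 (1)
 36  0110000000101→0 (1)
 37  1100000001011→1 (0)
 38  1000000010110→1 (1)
 39  0000000101101→0 (0)
 40  0000001011010→0 (0)
 41  0000010110100→0 (0)
 42  0000101101000→0 (1)
 43  0001011010001→0 (1)
 44  0010110100011→0 (1)
 45  0101101000111→0 (1)
 46  1011010001111→1 (0)
 47  0110100011110→0 (0)
 48  1101000111100→1 (1)
 49  1010001111001→1 (1)
 50  0100011110011→0 (1)
 51  1000111100111→1 (0)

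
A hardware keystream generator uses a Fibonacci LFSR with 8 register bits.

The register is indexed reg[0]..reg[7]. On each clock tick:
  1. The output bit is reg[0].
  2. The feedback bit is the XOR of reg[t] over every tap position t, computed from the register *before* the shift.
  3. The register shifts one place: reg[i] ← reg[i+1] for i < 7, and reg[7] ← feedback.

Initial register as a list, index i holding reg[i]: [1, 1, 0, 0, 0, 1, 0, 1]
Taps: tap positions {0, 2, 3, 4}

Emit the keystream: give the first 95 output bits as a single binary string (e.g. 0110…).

k : reg_k → out_k, fb_k
0: 11000101 → 1, fb=1
1: 10001011 → 1, fb=0
2: 00010110 → 0, fb=1
3: 00101101 → 0, fb=0
4: 01011010 → 0, fb=0
5: 10110100 → 1, fb=1
6: 01101001 → 0, fb=0
7: 11010010 → 1, fb=0
8: 10100100 → 1, fb=0
9: 01001000 → 0, fb=1
10: 10010001 → 1, fb=0
11: 00100010 → 0, fb=1
12: 01000101 → 0, fb=0
13: 10001010 → 1, fb=0
14: 00010100 → 0, fb=1
15: 00101001 → 0, fb=0
16: 01010010 → 0, fb=1
17: 10100101 → 1, fb=0
18: 01001010 → 0, fb=1
19: 10010101 → 1, fb=0
20: 00101010 → 0, fb=0
21: 01010100 → 0, fb=1
22: 10101001 → 1, fb=1
23: 01010011 → 0, fb=1
24: 10100111 → 1, fb=0
25: 01001110 → 0, fb=1
26: 10011101 → 1, fb=1
27: 00111011 → 0, fb=1
28: 01110111 → 0, fb=0
29: 11101110 → 1, fb=1
30: 11011101 → 1, fb=1
31: 10111011 → 1, fb=0
32: 01110110 → 0, fb=0
33: 11101100 → 1, fb=1
34: 11011001 → 1, fb=1
35: 10110011 → 1, fb=1
36: 01100111 → 0, fb=1
37: 11001111 → 1, fb=0
38: 10011110 → 1, fb=1
39: 00111101 → 0, fb=1
40: 01111011 → 0, fb=1
41: 11110111 → 1, fb=1
42: 11101111 → 1, fb=1
43: 11011111 → 1, fb=1
44: 10111111 → 1, fb=0
45: 01111110 → 0, fb=1
46: 11111101 → 1, fb=0
47: 11111010 → 1, fb=0
48: 11110100 → 1, fb=1
49: 11101001 → 1, fb=1
50: 11010011 → 1, fb=0
51: 10100110 → 1, fb=0
52: 01001100 → 0, fb=1
53: 10011001 → 1, fb=1
54: 00110011 → 0, fb=0
55: 01100110 → 0, fb=1
56: 11001101 → 1, fb=0
57: 10011010 → 1, fb=1
58: 00110101 → 0, fb=0
59: 01101010 → 0, fb=0
60: 11010100 → 1, fb=0
61: 10101000 → 1, fb=1
62: 01010001 → 0, fb=1
63: 10100011 → 1, fb=0
64: 01000110 → 0, fb=0
65: 10001100 → 1, fb=0
66: 00011000 → 0, fb=0
67: 00110000 → 0, fb=0
68: 01100000 → 0, fb=1
69: 11000001 → 1, fb=1
70: 10000011 → 1, fb=1
71: 00000111 → 0, fb=0
72: 00001110 → 0, fb=1
73: 00011101 → 0, fb=0
74: 00111010 → 0, fb=1
75: 01110101 → 0, fb=0
76: 11101010 → 1, fb=1
77: 11010101 → 1, fb=0
78: 10101010 → 1, fb=1
79: 01010101 → 0, fb=1
80: 10101011 → 1, fb=1
81: 01010111 → 0, fb=1
82: 10101111 → 1, fb=1
83: 01011111 → 0, fb=0
84: 10111110 → 1, fb=0
85: 01111100 → 0, fb=1
86: 11111001 → 1, fb=0
87: 11110010 → 1, fb=1
88: 11100101 → 1, fb=0
89: 11001010 → 1, fb=0
90: 10010100 → 1, fb=0
91: 00101000 → 0, fb=0
92: 01010000 → 0, fb=1
93: 10100001 → 1, fb=0
94: 01000010 → 0, fb=0

11000101101001000101001010100111011101100111101111110100110011010100011000001110101010111110010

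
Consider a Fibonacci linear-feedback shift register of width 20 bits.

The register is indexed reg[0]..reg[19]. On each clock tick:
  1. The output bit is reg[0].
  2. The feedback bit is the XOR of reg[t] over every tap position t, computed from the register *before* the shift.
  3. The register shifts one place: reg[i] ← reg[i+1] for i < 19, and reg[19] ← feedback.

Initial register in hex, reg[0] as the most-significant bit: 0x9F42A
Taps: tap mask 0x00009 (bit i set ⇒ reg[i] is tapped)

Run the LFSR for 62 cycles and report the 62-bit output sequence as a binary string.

10011111010000101010011001010101011110010100111111101011001100

tick  register→output (feedback)
  0  10011111010000101010→1 (0)
  1  00111110100001010100→0 (1)
  2  01111101000010101001→0 (1)
  3  11111010000101010011→1 (0)
  4  11110100001010100110→1 (0)
  5  11101000010101001100→1 (1)
  6  11010000101010011001→1 (0)
  7  10100001010100110010→1 (1)
  8  01000010101001100101→0 (0)
  9  10000101010011001010→1 (1)
 10  00001010100110010101→0 (0)
 11  00010101001100101010→0 (1)
 12  00101010011001010101→0 (0)
 13  01010100110010101010→0 (1)
 14  10101001100101010101→1 (1)
 15  01010011001010101011→0 (1)
 16  10100110010101010111→1 (1)
 17  01001100101010101111→0 (0)
 18  10011001010101011110→1 (0)
 19  00110010101010111100→0 (1)
 20  01100101010101111001→0 (0)
 21  11001010101011110010→1 (1)
 22  10010101010111100101→1 (0)
 23  00101010101111001010→0 (0)
 24  01010101011110010100→0 (1)
 25  10101010111100101001→1 (1)
 26  01010101111001010011→0 (1)
 27  10101011110010100111→1 (1)
 28  01010111100101001111→0 (1)
 29  10101111001010011111→1 (1)
 30  01011110010100111111→0 (1)
 31  10111100101001111111→1 (0)
 32  01111001010011111110→0 (1)
 33  11110010100111111101→1 (0)
 34  11100101001111111010→1 (1)
 35  11001010011111110101→1 (1)
 36  10010100111111101011→1 (0)
 37  00101001111111010110→0 (0)
 38  01010011111110101100→0 (1)
 39  10100111111101011001→1 (1)
 40  01001111111010110011→0 (0)
 41  10011111110101100110→1 (0)
 42  00111111101011001100→0 (1)
 43  01111111010110011001→0 (1)
 44  11111110101100110011→1 (0)
 45  11111101011001100110→1 (0)
 46  11111010110011001100→1 (0)
 47  11110101100110011000→1 (0)
 48  11101011001100110000→1 (1)
 49  11010110011001100001→1 (0)
 50  10101100110011000010→1 (1)
 51  01011001100110000101→0 (1)
 52  10110011001100001011→1 (0)
 53  01100110011000010110→0 (0)
 54  11001100110000101100→1 (1)
 55  10011001100001011001→1 (0)
 56  00110011000010110010→0 (1)
 57  01100110000101100101→0 (0)
 58  11001100001011001010→1 (1)
 59  10011000010110010101→1 (0)
 60  00110000101100101010→0 (1)
 61  01100001011001010101→0 (0)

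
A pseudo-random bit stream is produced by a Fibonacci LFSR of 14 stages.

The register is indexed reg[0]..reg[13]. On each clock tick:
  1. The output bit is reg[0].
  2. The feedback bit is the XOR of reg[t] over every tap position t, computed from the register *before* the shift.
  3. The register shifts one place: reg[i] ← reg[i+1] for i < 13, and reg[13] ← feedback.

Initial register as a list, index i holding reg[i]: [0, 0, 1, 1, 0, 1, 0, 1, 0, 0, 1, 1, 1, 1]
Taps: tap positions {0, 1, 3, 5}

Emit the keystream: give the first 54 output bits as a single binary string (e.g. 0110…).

001101010011110101000100000101011011100010010000011111

k : reg_k → out_k, fb_k
0: 00110101001111 → 0, fb=0
1: 01101010011110 → 0, fb=1
2: 11010100111101 → 1, fb=0
3: 10101001111010 → 1, fb=1
4: 01010011110101 → 0, fb=0
5: 10100111101010 → 1, fb=0
6: 01001111010100 → 0, fb=0
7: 10011110101000 → 1, fb=1
8: 00111101010001 → 0, fb=0
9: 01111010100010 → 0, fb=0
10: 11110101000100 → 1, fb=0
11: 11101010001000 → 1, fb=0
12: 11010100010000 → 1, fb=0
13: 10101000100000 → 1, fb=1
14: 01010001000001 → 0, fb=0
15: 10100010000010 → 1, fb=1
16: 01000100000101 → 0, fb=0
17: 10001000001010 → 1, fb=1
18: 00010000010101 → 0, fb=1
19: 00100000101011 → 0, fb=0
20: 01000001010110 → 0, fb=1
21: 10000010101101 → 1, fb=1
22: 00000101011011 → 0, fb=1
23: 00001010110111 → 0, fb=0
24: 00010101101110 → 0, fb=0
25: 00101011011100 → 0, fb=0
26: 01010110111000 → 0, fb=1
27: 10101101110001 → 1, fb=0
28: 01011011100010 → 0, fb=0
29: 10110111000100 → 1, fb=1
30: 01101110001001 → 0, fb=0
31: 11011100010010 → 1, fb=0
32: 10111000100100 → 1, fb=0
33: 01110001001000 → 0, fb=0
34: 11100010010000 → 1, fb=0
35: 11000100100000 → 1, fb=1
36: 10001001000001 → 1, fb=1
37: 00010010000011 → 0, fb=1
38: 00100100000111 → 0, fb=1
39: 01001000001111 → 0, fb=1
40: 10010000011111 → 1, fb=0
41: 00100000111110 → 0, fb=0
42: 01000001111100 → 0, fb=1
43: 10000011111001 → 1, fb=1
44: 00000111110011 → 0, fb=1
45: 00001111100111 → 0, fb=1
46: 00011111001111 → 0, fb=0
47: 00111110011110 → 0, fb=0
48: 01111100111100 → 0, fb=1
49: 11111001111001 → 1, fb=1
50: 11110011110011 → 1, fb=1
51: 11100111100111 → 1, fb=1
52: 11001111001111 → 1, fb=1
53: 10011110011111 → 1, fb=1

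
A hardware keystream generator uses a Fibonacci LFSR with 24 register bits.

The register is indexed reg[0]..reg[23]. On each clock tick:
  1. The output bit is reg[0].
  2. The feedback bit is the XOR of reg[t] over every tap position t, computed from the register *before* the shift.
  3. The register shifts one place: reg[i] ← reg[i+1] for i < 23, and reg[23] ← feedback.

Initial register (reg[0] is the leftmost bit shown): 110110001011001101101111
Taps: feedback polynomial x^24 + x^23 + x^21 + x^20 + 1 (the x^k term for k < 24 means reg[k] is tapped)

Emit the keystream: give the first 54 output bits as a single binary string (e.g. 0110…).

tick  register→output (feedback)
  0  110110001011001101101111→1 (0)
  1  101100010110011011011110→1 (1)
  2  011000101100110110111101→0 (1)
  3  110001011001101101111011→1 (1)
  4  100010110011011011110111→1 (1)
  5  000101100110110111101111→0 (1)
  6  001011001101101111011111→0 (1)
  7  010110011011011110111111→0 (1)
  8  101100110110111101111111→1 (0)
  9  011001101101111011111110→0 (0)
 10  110011011011110111111100→1 (1)
 11  100110110111101111111001→1 (1)
 12  001101101111011111110011→0 (1)
 13  011011011110111111100111→0 (0)
 14  110110111101111111001110→1 (1)
 15  101101111011111110011101→1 (0)
 16  011011110111111100111010→0 (1)
 17  110111101111111001110101→1 (1)
 18  101111011111110011101011→1 (1)
 19  011110111111100111010111→0 (0)
 20  111101111111001110101110→1 (1)
 21  111011111110011101011101→1 (0)
 22  110111111100111010111010→1 (0)
 23  101111111001110101110100→1 (0)
 24  011111110011101011101000→0 (1)
 25  111111100111010111010001→1 (0)
 26  111111001110101110100010→1 (1)
 27  111110011101011101000101→1 (1)
 28  111100111010111010001011→1 (1)
 29  111001110101110100010111→1 (1)
 30  110011101011101000101111→1 (0)
 31  100111010111010001011110→1 (1)
 32  001110101110100010111101→0 (1)
 33  011101011101000101111011→0 (0)
 34  111010111010001011110110→1 (0)
 35  110101110100010111101100→1 (1)
 36  101011101000101111011001→1 (1)
 37  010111010001011110110011→0 (1)
 38  101110100010111101100111→1 (1)
 39  011101000101111011001111→0 (1)
 40  111010001011110110011111→1 (0)
 41  110100010111101100111110→1 (1)
 42  101000101111011001111101→1 (0)
 43  010001011110110011111010→0 (1)
 44  100010111101100111110101→1 (1)
 45  000101111011001111101011→0 (0)
 46  001011110110011111010110→0 (1)
 47  010111101100111110101101→0 (1)
 48  101111011001111101011011→1 (1)
 49  011110110011111010110111→0 (0)
 50  111101100111110101101110→1 (1)
 51  111011001111101011011101→1 (0)
 52  110110011111010110111010→1 (0)
 53  101100111110101101110100→1 (0)

110110001011001101101111011111110011101011101000101111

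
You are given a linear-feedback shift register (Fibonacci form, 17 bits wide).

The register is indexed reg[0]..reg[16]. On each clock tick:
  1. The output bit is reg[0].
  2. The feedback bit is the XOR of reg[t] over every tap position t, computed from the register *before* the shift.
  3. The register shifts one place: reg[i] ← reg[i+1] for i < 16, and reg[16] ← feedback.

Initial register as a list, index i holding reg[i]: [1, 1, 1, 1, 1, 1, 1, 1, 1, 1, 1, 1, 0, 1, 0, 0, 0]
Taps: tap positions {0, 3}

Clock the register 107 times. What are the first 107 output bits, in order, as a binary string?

11111111111101000000000000101010000000001011110100000010101010101000101111111111011010100000001000011101000

step | reg (before) | out | fb
   0 | 11111111111101000 | 1 | 0
   1 | 11111111111010000 | 1 | 0
   2 | 11111111110100000 | 1 | 0
   3 | 11111111101000000 | 1 | 0
   4 | 11111111010000000 | 1 | 0
   5 | 11111110100000000 | 1 | 0
   6 | 11111101000000000 | 1 | 0
   7 | 11111010000000000 | 1 | 0
   8 | 11110100000000000 | 1 | 0
   9 | 11101000000000000 | 1 | 1
  10 | 11010000000000001 | 1 | 0
  11 | 10100000000000010 | 1 | 1
  12 | 01000000000000101 | 0 | 0
  13 | 10000000000001010 | 1 | 1
  14 | 00000000000010101 | 0 | 0
  15 | 00000000000101010 | 0 | 0
  16 | 00000000001010100 | 0 | 0
  17 | 00000000010101000 | 0 | 0
  18 | 00000000101010000 | 0 | 0
  19 | 00000001010100000 | 0 | 0
  20 | 00000010101000000 | 0 | 0
  21 | 00000101010000000 | 0 | 0
  22 | 00001010100000000 | 0 | 0
  23 | 00010101000000000 | 0 | 1
  24 | 00101010000000001 | 0 | 0
  25 | 01010100000000010 | 0 | 1
  26 | 10101000000000101 | 1 | 1
  27 | 01010000000001011 | 0 | 1
  28 | 10100000000010111 | 1 | 1
  29 | 01000000000101111 | 0 | 0
  30 | 10000000001011110 | 1 | 1
  31 | 00000000010111101 | 0 | 0
  32 | 00000000101111010 | 0 | 0
  33 | 00000001011110100 | 0 | 0
  34 | 00000010111101000 | 0 | 0
  35 | 00000101111010000 | 0 | 0
  36 | 00001011110100000 | 0 | 0
  37 | 00010111101000000 | 0 | 1
  38 | 00101111010000001 | 0 | 0
  39 | 01011110100000010 | 0 | 1
  40 | 10111101000000101 | 1 | 0
  41 | 01111010000001010 | 0 | 1
  42 | 11110100000010101 | 1 | 0
  43 | 11101000000101010 | 1 | 1
  44 | 11010000001010101 | 1 | 0
  45 | 10100000010101010 | 1 | 1
  46 | 01000000101010101 | 0 | 0
  47 | 10000001010101010 | 1 | 1
  48 | 00000010101010101 | 0 | 0
  49 | 00000101010101010 | 0 | 0
  50 | 00001010101010100 | 0 | 0
  51 | 00010101010101000 | 0 | 1
  52 | 00101010101010001 | 0 | 0
  53 | 01010101010100010 | 0 | 1
  54 | 10101010101000101 | 1 | 1
  55 | 01010101010001011 | 0 | 1
  56 | 10101010100010111 | 1 | 1
  57 | 01010101000101111 | 0 | 1
  58 | 10101010001011111 | 1 | 1
  59 | 01010100010111111 | 0 | 1
  60 | 10101000101111111 | 1 | 1
  61 | 01010001011111111 | 0 | 1
  62 | 10100010111111111 | 1 | 1
  63 | 01000101111111111 | 0 | 0
  64 | 10001011111111110 | 1 | 1
  65 | 00010111111111101 | 0 | 1
  66 | 00101111111111011 | 0 | 0
  67 | 01011111111110110 | 0 | 1
  68 | 10111111111101101 | 1 | 0
  69 | 01111111111011010 | 0 | 1
  70 | 11111111110110101 | 1 | 0
  71 | 11111111101101010 | 1 | 0
  72 | 11111111011010100 | 1 | 0
  73 | 11111110110101000 | 1 | 0
  74 | 11111101101010000 | 1 | 0
  75 | 11111011010100000 | 1 | 0
  76 | 11110110101000000 | 1 | 0
  77 | 11101101010000000 | 1 | 1
  78 | 11011010100000001 | 1 | 0
  79 | 10110101000000010 | 1 | 0
  80 | 01101010000000100 | 0 | 0
  81 | 11010100000001000 | 1 | 0
  82 | 10101000000010000 | 1 | 1
  83 | 01010000000100001 | 0 | 1
  84 | 10100000001000011 | 1 | 1
  85 | 01000000010000111 | 0 | 0
  86 | 10000000100001110 | 1 | 1
  87 | 00000001000011101 | 0 | 0
  88 | 00000010000111010 | 0 | 0
  89 | 00000100001110100 | 0 | 0
  90 | 00001000011101000 | 0 | 0
  91 | 00010000111010000 | 0 | 1
  92 | 00100001110100001 | 0 | 0
  93 | 01000011101000010 | 0 | 0
  94 | 10000111010000100 | 1 | 1
  95 | 00001110100001001 | 0 | 0
  96 | 00011101000010010 | 0 | 1
  97 | 00111010000100101 | 0 | 1
  98 | 01110100001001011 | 0 | 1
  99 | 11101000010010111 | 1 | 1
 100 | 11010000100101111 | 1 | 0
 101 | 10100001001011110 | 1 | 1
 102 | 01000010010111101 | 0 | 0
 103 | 10000100101111010 | 1 | 1
 104 | 00001001011110101 | 0 | 0
 105 | 00010010111101010 | 0 | 1
 106 | 00100101111010101 | 0 | 0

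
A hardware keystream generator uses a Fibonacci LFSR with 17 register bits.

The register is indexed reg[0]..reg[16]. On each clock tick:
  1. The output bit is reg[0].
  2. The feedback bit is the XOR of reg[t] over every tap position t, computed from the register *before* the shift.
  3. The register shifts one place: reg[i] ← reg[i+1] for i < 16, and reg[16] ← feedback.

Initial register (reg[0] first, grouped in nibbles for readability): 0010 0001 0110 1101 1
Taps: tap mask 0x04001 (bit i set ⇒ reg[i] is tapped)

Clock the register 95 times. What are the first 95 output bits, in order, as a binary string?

tick  register→output (feedback)
  0  00100001011011011→0 (0)
  1  01000010110110110→0 (1)
  2  10000101101101101→1 (0)
  3  00001011011011010→0 (0)
  4  00010110110110100→0 (1)
  5  00101101101101001→0 (0)
  6  01011011011010010→0 (0)
  7  10110110110100100→1 (0)
  8  01101101101001000→0 (0)
  9  11011011010010000→1 (1)
 10  10110110100100001→1 (1)
 11  01101101001000011→0 (0)
 12  11011010010000110→1 (0)
 13  10110100100001100→1 (0)
 14  01101001000011000→0 (0)
 15  11010010000110000→1 (1)
 16  10100100001100001→1 (1)
 17  01001000011000011→0 (0)
 18  10010000110000110→1 (0)
 19  00100001100001100→0 (1)
 20  01000011000011001→0 (0)
 21  10000110000110010→1 (1)
 22  00001100001100101→0 (1)
 23  00011000011001011→0 (0)
 24  00110000110010110→0 (1)
 25  01100001100101101→0 (1)
 26  11000011001011011→1 (1)
 27  10000110010110111→1 (0)
 28  00001100101101110→0 (1)
 29  00011001011011101→0 (1)
 30  00110010110111011→0 (0)
 31  01100101101110110→0 (1)
 32  11001011011101101→1 (0)
 33  10010110111011010→1 (1)
 34  00101101110110101→0 (1)
 35  01011011101101011→0 (0)
 36  10110111011010110→1 (0)
 37  01101110110101100→0 (1)
 38  11011101101011001→1 (1)
 39  10111011010110011→1 (1)
 40  01110110101100111→0 (1)
 41  11101101011001111→1 (0)
 42  11011010110011110→1 (0)
 43  10110101100111100→1 (0)
 44  01101011001111000→0 (0)
 45  11010110011110000→1 (1)
 46  10101100111100001→1 (1)
 47  01011001111000011→0 (0)
 48  10110011110000110→1 (0)
 49  01100111100001100→0 (1)
 50  11001111000011001→1 (1)
 51  10011110000110011→1 (1)
 52  00111100001100111→0 (1)
 53  01111000011001111→0 (1)
 54  11110000110011111→1 (0)
 55  11100001100111110→1 (0)
 56  11000011001111100→1 (0)
 57  10000110011111000→1 (1)
 58  00001100111110001→0 (0)
 59  00011001111100010→0 (0)
 60  00110011111000100→0 (1)
 61  01100111110001001→0 (0)
 62  11001111100010010→1 (1)
 63  10011111000100101→1 (0)
 64  00111110001001010→0 (0)
 65  01111100010010100→0 (1)
 66  11111000100101001→1 (1)
 67  11110001001010011→1 (1)
 68  11100010010100111→1 (0)
 69  11000100101001110→1 (0)
 70  10001001010011100→1 (0)
 71  00010010100111000→0 (0)
 72  00100101001110000→0 (0)
 73  01001010011100000→0 (0)
 74  10010100111000000→1 (1)
 75  00101001110000001→0 (0)
 76  01010011100000010→0 (0)
 77  10100111000000100→1 (0)
 78  01001110000001000→0 (0)
 79  10011100000010000→1 (1)
 80  00111000000100001→0 (0)
 81  01110000001000010→0 (0)
 82  11100000010000100→1 (0)
 83  11000000100001000→1 (1)
 84  10000001000010001→1 (1)
 85  00000010000100011→0 (0)
 86  00000100001000110→0 (1)
 87  00001000010001101→0 (1)
 88  00010000100011011→0 (0)
 89  00100001000110110→0 (1)
 90  01000010001101101→0 (1)
 91  10000100011011011→1 (1)
 92  00001000110110111→0 (1)
 93  00010001101101111→0 (1)
 94  00100011011011111→0 (1)

00100001011011011010010000110000110010110111011010110011110000110011111000100101001110000001000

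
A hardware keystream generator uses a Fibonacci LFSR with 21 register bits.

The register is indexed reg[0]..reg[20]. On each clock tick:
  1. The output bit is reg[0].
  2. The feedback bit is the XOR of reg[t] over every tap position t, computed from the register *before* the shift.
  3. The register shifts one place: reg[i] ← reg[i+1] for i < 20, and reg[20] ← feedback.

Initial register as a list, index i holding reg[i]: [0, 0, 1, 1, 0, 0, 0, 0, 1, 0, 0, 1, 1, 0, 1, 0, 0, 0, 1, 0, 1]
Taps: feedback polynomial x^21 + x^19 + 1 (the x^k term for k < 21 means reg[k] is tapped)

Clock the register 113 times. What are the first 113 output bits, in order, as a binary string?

k : reg_k → out_k, fb_k
0: 001100001001101000101 → 0, fb=0
1: 011000010011010001010 → 0, fb=1
2: 110000100110100010101 → 1, fb=1
3: 100001001101000101011 → 1, fb=0
4: 000010011010001010110 → 0, fb=1
5: 000100110100010101101 → 0, fb=0
6: 001001101000101011010 → 0, fb=1
7: 010011010001010110101 → 0, fb=0
8: 100110100010101101010 → 1, fb=0
9: 001101000101011010100 → 0, fb=0
10: 011010001010110101000 → 0, fb=0
11: 110100010101101010000 → 1, fb=1
12: 101000101011010100001 → 1, fb=1
13: 010001010110101000011 → 0, fb=1
14: 100010101101010000111 → 1, fb=0
15: 000101011010100001110 → 0, fb=1
16: 001010110101000011101 → 0, fb=0
17: 010101101010000111010 → 0, fb=1
18: 101011010100001110101 → 1, fb=1
19: 010110101000011101011 → 0, fb=1
20: 101101010000111010111 → 1, fb=0
21: 011010100001110101110 → 0, fb=1
22: 110101000011101011101 → 1, fb=1
23: 101010000111010111011 → 1, fb=0
24: 010100001110101110110 → 0, fb=1
25: 101000011101011101101 → 1, fb=1
26: 010000111010111011011 → 0, fb=1
27: 100001110101110110111 → 1, fb=0
28: 000011101011101101110 → 0, fb=1
29: 000111010111011011101 → 0, fb=0
30: 001110101110110111010 → 0, fb=1
31: 011101011101101110101 → 0, fb=0
32: 111010111011011101010 → 1, fb=0
33: 110101110110111010100 → 1, fb=1
34: 101011101101110101001 → 1, fb=1
35: 010111011011101010011 → 0, fb=1
36: 101110110111010100111 → 1, fb=0
37: 011101101110101001110 → 0, fb=1
38: 111011011101010011101 → 1, fb=1
39: 110110111010100111011 → 1, fb=0
40: 101101110101001110110 → 1, fb=0
41: 011011101010011101100 → 0, fb=0
42: 110111010100111011000 → 1, fb=1
43: 101110101001110110001 → 1, fb=1
44: 011101010011101100011 → 0, fb=1
45: 111010100111011000111 → 1, fb=0
46: 110101001110110001110 → 1, fb=0
47: 101010011101100011100 → 1, fb=1
48: 010100111011000111001 → 0, fb=0
49: 101001110110001110010 → 1, fb=0
50: 010011101100011100100 → 0, fb=0
51: 100111011000111001000 → 1, fb=1
52: 001110110001110010001 → 0, fb=0
53: 011101100011100100010 → 0, fb=1
54: 111011000111001000101 → 1, fb=1
55: 110110001110010001011 → 1, fb=0
56: 101100011100100010110 → 1, fb=0
57: 011000111001000101100 → 0, fb=0
58: 110001110010001011000 → 1, fb=1
59: 100011100100010110001 → 1, fb=1
60: 000111001000101100011 → 0, fb=1
61: 001110010001011000111 → 0, fb=1
62: 011100100010110001111 → 0, fb=1
63: 111001000101100011111 → 1, fb=0
64: 110010001011000111110 → 1, fb=0
65: 100100010110001111100 → 1, fb=1
66: 001000101100011111001 → 0, fb=0
67: 010001011000111110010 → 0, fb=1
68: 100010110001111100101 → 1, fb=1
69: 000101100011111001011 → 0, fb=1
70: 001011000111110010111 → 0, fb=1
71: 010110001111100101111 → 0, fb=1
72: 101100011111001011111 → 1, fb=0
73: 011000111110010111110 → 0, fb=1
74: 110001111100101111101 → 1, fb=1
75: 100011111001011111011 → 1, fb=0
76: 000111110010111110110 → 0, fb=1
77: 001111100101111101101 → 0, fb=0
78: 011111001011111011010 → 0, fb=1
79: 111110010111110110101 → 1, fb=1
80: 111100101111101101011 → 1, fb=0
81: 111001011111011010110 → 1, fb=0
82: 110010111110110101100 → 1, fb=1
83: 100101111101101011001 → 1, fb=1
84: 001011111011010110011 → 0, fb=1
85: 010111110110101100111 → 0, fb=1
86: 101111101101011001111 → 1, fb=0
87: 011111011010110011110 → 0, fb=1
88: 111110110101100111101 → 1, fb=1
89: 111101101011001111011 → 1, fb=0
90: 111011010110011110110 → 1, fb=0
91: 110110101100111101100 → 1, fb=1
92: 101101011001111011001 → 1, fb=1
93: 011010110011110110011 → 0, fb=1
94: 110101100111101100111 → 1, fb=0
95: 101011001111011001110 → 1, fb=0
96: 010110011110110011100 → 0, fb=0
97: 101100111101100111000 → 1, fb=1
98: 011001111011001110001 → 0, fb=0
99: 110011110110011100010 → 1, fb=0
100: 100111101100111000100 → 1, fb=1
101: 001111011001110001001 → 0, fb=0
102: 011110110011100010010 → 0, fb=1
103: 111101100111000100101 → 1, fb=1
104: 111011001110001001011 → 1, fb=0
105: 110110011100010010110 → 1, fb=0
106: 101100111000100101100 → 1, fb=1
107: 011001110001001011001 → 0, fb=0
108: 110011100010010110010 → 1, fb=0
109: 100111000100101100100 → 1, fb=1
110: 001110001001011001001 → 0, fb=0
111: 011100010010110010010 → 0, fb=1
112: 111000100101100100101 → 1, fb=1

00110000100110100010101101010000111010111011011101010011101100011100100010110001111100101111101101011001111011001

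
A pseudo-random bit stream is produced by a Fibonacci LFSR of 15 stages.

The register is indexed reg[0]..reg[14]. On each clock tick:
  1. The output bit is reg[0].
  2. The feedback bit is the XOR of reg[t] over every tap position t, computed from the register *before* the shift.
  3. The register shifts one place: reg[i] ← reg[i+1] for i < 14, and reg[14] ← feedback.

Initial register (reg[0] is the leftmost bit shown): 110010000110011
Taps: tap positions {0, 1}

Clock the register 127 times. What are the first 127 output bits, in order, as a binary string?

step | reg (before) | out | fb
   0 | 110010000110011 | 1 | 0
   1 | 100100001100110 | 1 | 1
   2 | 001000011001101 | 0 | 0
   3 | 010000110011010 | 0 | 1
   4 | 100001100110101 | 1 | 1
   5 | 000011001101011 | 0 | 0
   6 | 000110011010110 | 0 | 0
   7 | 001100110101100 | 0 | 0
   8 | 011001101011000 | 0 | 1
   9 | 110011010110001 | 1 | 0
  10 | 100110101100010 | 1 | 1
  11 | 001101011000101 | 0 | 0
  12 | 011010110001010 | 0 | 1
  13 | 110101100010101 | 1 | 0
  14 | 101011000101010 | 1 | 1
  15 | 010110001010101 | 0 | 1
  16 | 101100010101011 | 1 | 1
  17 | 011000101010111 | 0 | 1
  18 | 110001010101111 | 1 | 0
  19 | 100010101011110 | 1 | 1
  20 | 000101010111101 | 0 | 0
  21 | 001010101111010 | 0 | 0
  22 | 010101011110100 | 0 | 1
  23 | 101010111101001 | 1 | 1
  24 | 010101111010011 | 0 | 1
  25 | 101011110100111 | 1 | 1
  26 | 010111101001111 | 0 | 1
  27 | 101111010011111 | 1 | 1
  28 | 011110100111111 | 0 | 1
  29 | 111101001111111 | 1 | 0
  30 | 111010011111110 | 1 | 0
  31 | 110100111111100 | 1 | 0
  32 | 101001111111000 | 1 | 1
  33 | 010011111110001 | 0 | 1
  34 | 100111111100011 | 1 | 1
  35 | 001111111000111 | 0 | 0
  36 | 011111110001110 | 0 | 1
  37 | 111111100011101 | 1 | 0
  38 | 111111000111010 | 1 | 0
  39 | 111110001110100 | 1 | 0
  40 | 111100011101000 | 1 | 0
  41 | 111000111010000 | 1 | 0
  42 | 110001110100000 | 1 | 0
  43 | 100011101000000 | 1 | 1
  44 | 000111010000001 | 0 | 0
  45 | 001110100000010 | 0 | 0
  46 | 011101000000100 | 0 | 1
  47 | 111010000001001 | 1 | 0
  48 | 110100000010010 | 1 | 0
  49 | 101000000100100 | 1 | 1
  50 | 010000001001001 | 0 | 1
  51 | 100000010010011 | 1 | 1
  52 | 000000100100111 | 0 | 0
  53 | 000001001001110 | 0 | 0
  54 | 000010010011100 | 0 | 0
  55 | 000100100111000 | 0 | 0
  56 | 001001001110000 | 0 | 0
  57 | 010010011100000 | 0 | 1
  58 | 100100111000001 | 1 | 1
  59 | 001001110000011 | 0 | 0
  60 | 010011100000110 | 0 | 1
  61 | 100111000001101 | 1 | 1
  62 | 001110000011011 | 0 | 0
  63 | 011100000110110 | 0 | 1
  64 | 111000001101101 | 1 | 0
  65 | 110000011011010 | 1 | 0
  66 | 100000110110100 | 1 | 1
  67 | 000001101101001 | 0 | 0
  68 | 000011011010010 | 0 | 0
  69 | 000110110100100 | 0 | 0
  70 | 001101101001000 | 0 | 0
  71 | 011011010010000 | 0 | 1
  72 | 110110100100001 | 1 | 0
  73 | 101101001000010 | 1 | 1
  74 | 011010010000101 | 0 | 1
  75 | 110100100001011 | 1 | 0
  76 | 101001000010110 | 1 | 1
  77 | 010010000101101 | 0 | 1
  78 | 100100001011011 | 1 | 1
  79 | 001000010110111 | 0 | 0
  80 | 010000101101110 | 0 | 1
  81 | 100001011011101 | 1 | 1
  82 | 000010110111011 | 0 | 0
  83 | 000101101110110 | 0 | 0
  84 | 001011011101100 | 0 | 0
  85 | 010110111011000 | 0 | 1
  86 | 101101110110001 | 1 | 1
  87 | 011011101100011 | 0 | 1
  88 | 110111011000111 | 1 | 0
  89 | 101110110001110 | 1 | 1
  90 | 011101100011101 | 0 | 1
  91 | 111011000111011 | 1 | 0
  92 | 110110001110110 | 1 | 0
  93 | 101100011101100 | 1 | 1
  94 | 011000111011001 | 0 | 1
  95 | 110001110110011 | 1 | 0
  96 | 100011101100110 | 1 | 1
  97 | 000111011001101 | 0 | 0
  98 | 001110110011010 | 0 | 0
  99 | 011101100110100 | 0 | 1
 100 | 111011001101001 | 1 | 0
 101 | 110110011010010 | 1 | 0
 102 | 101100110100100 | 1 | 1
 103 | 011001101001001 | 0 | 1
 104 | 110011010010011 | 1 | 0
 105 | 100110100100110 | 1 | 1
 106 | 001101001001101 | 0 | 0
 107 | 011010010011010 | 0 | 1
 108 | 110100100110101 | 1 | 0
 109 | 101001001101010 | 1 | 1
 110 | 010010011010101 | 0 | 1
 111 | 100100110101011 | 1 | 1
 112 | 001001101010111 | 0 | 0
 113 | 010011010101110 | 0 | 1
 114 | 100110101011101 | 1 | 1
 115 | 001101010111011 | 0 | 0
 116 | 011010101110110 | 0 | 1
 117 | 110101011101101 | 1 | 0
 118 | 101010111011010 | 1 | 1
 119 | 010101110110101 | 0 | 1
 120 | 101011101101011 | 1 | 1
 121 | 010111011010111 | 0 | 1
 122 | 101110110101111 | 1 | 1
 123 | 011101101011111 | 0 | 1
 124 | 111011010111111 | 1 | 0
 125 | 110110101111110 | 1 | 0
 126 | 101101011111100 | 1 | 1

1100100001100110101100010101011110100111111100011101000000100100111000001101101001000010110111011000111011001101001001101010111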